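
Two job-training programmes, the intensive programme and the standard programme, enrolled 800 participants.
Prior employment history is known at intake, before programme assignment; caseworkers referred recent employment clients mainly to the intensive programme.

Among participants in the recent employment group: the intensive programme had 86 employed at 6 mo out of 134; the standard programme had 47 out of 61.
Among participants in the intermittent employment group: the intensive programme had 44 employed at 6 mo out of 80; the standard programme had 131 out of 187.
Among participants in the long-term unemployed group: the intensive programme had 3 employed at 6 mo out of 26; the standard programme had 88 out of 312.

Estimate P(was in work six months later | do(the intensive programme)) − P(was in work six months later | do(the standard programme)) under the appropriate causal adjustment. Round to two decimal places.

Prior employment history is set before the programme has any effect — it is not caused by the programme — and it independently drives the outcome. That makes it a confounder, so the causal comparison is within prior employment history levels.
Adjusting over the population distribution of prior employment history: 0.244·(0.642−0.770) + 0.334·(0.550−0.701) + 0.422·(0.115−0.282) = -0.152.

-0.15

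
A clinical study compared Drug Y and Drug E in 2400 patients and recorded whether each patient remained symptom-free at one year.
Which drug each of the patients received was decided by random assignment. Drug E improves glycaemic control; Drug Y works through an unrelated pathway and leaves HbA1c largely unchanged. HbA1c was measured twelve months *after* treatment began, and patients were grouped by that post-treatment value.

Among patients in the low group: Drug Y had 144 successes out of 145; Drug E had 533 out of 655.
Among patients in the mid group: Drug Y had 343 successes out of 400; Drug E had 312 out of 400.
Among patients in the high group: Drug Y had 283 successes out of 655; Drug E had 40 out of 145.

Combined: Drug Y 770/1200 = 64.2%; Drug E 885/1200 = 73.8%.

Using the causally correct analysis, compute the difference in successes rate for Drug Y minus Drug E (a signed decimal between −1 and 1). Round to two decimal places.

HbA1c is recorded after the drug and is itself shifted by it — it sits on the causal path from drug to outcome. Conditioning on a mediator would strip out part of the effect we want; the pooled comparison gives the total causal effect.
The causal difference is the pooled difference: 0.642 − 0.738 = -0.096.

-0.10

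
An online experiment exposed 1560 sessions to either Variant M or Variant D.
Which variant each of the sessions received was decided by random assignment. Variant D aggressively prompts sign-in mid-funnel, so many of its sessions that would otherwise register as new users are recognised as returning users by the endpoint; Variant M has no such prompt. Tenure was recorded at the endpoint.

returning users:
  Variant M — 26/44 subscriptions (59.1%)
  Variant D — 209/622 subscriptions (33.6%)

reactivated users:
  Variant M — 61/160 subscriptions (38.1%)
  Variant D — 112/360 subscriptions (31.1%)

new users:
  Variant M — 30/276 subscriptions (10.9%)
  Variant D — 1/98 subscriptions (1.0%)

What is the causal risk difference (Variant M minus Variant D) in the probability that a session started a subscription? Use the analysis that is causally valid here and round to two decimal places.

The distribution of user tenure is itself part of what the variant does — it is an intermediate outcome. Holding it fixed would remove that part of the effect; the total effect is the pooled difference.
The causal difference is the pooled difference: 0.244 − 0.298 = -0.054.

-0.05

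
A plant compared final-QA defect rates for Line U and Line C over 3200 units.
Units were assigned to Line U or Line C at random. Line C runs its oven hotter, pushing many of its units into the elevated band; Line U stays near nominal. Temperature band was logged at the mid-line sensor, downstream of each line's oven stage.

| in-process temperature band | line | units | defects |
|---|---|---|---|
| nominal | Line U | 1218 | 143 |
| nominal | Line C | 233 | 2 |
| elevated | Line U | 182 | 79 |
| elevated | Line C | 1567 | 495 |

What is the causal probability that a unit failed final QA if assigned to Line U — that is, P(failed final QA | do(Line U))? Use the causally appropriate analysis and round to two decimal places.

In-process temperature band is recorded after the line and is itself shifted by it — it sits on the causal path from line to outcome. Conditioning on a mediator would strip out part of the effect we want; the pooled comparison gives the total causal effect.
So P(outcome | do(Line U)) is just the pooled rate for Line U: 222/1400 = 0.159.

0.16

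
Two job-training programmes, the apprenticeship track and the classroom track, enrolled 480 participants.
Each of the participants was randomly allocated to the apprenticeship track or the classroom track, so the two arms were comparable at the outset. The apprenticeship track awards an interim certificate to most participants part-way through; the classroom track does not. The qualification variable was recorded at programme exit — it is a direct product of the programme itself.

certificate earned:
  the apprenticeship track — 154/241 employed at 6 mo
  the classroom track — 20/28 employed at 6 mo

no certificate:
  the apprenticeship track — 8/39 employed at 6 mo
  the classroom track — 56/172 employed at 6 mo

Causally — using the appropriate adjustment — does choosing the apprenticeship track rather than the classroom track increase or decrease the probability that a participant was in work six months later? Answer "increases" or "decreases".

increases

The stratified and pooled comparisons disagree (the classroom track wins within each qualification attained during the programme; the apprenticeship track wins overall), so the answer turns on the causal role of qualification attained during the programme.
Stratifying would compare programmes among participants the programmes themselves sorted into qualification attained during the programme groups — a form of selection on an intermediate. The unconditioned pooled rates give the total causal effect.
Pooled: the apprenticeship track 57.9% vs the classroom track 38.0%; the apprenticeship track is higher overall.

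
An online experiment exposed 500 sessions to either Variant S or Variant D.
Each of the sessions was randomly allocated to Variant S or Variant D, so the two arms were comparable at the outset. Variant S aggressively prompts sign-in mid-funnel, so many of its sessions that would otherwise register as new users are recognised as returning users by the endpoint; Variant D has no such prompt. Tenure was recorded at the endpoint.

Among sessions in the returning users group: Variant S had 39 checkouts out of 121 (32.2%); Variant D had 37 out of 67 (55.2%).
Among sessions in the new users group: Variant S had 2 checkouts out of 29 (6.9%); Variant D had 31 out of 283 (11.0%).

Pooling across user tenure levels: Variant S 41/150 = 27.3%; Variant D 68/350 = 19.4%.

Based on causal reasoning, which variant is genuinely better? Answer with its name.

Variant S

User tenure is recorded after the variant and is itself shifted by it — it sits on the causal path from variant to outcome. Conditioning on a mediator would strip out part of the effect we want; the pooled comparison gives the total causal effect.
Pooled: Variant S 27.3% vs Variant D 19.4%; Variant S is higher overall.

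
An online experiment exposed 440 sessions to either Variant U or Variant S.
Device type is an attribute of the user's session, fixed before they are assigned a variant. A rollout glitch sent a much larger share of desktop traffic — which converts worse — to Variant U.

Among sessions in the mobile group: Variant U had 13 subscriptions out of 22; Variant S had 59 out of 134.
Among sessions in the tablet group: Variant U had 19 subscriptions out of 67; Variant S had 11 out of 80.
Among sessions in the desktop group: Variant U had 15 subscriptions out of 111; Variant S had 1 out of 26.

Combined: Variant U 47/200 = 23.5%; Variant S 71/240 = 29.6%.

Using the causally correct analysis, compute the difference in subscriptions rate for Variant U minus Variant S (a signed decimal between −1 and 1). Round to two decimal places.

+0.13

The imbalance in device type arose from how sessions were allocated, not from anything the variant did; and device type independently affects the outcome. The pooled gap is confounded — condition on device type.
Adjusting over the population distribution of device type: 0.355·(0.591−0.440) + 0.334·(0.284−0.138) + 0.311·(0.135−0.038) = +0.132.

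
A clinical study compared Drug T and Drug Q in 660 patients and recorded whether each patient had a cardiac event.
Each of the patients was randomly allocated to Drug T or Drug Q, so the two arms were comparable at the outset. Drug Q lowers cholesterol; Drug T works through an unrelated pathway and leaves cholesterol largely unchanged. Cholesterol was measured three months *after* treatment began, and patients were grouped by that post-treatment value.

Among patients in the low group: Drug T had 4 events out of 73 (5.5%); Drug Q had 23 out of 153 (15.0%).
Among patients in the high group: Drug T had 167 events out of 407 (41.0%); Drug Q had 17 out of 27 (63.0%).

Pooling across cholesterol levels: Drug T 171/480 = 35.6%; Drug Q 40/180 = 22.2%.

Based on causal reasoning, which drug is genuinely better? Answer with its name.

Drug Q

Stratifying would compare drugs among patients the drugs themselves sorted into cholesterol groups — a form of selection on an intermediate. The unconditioned pooled rates give the total causal effect.
Pooled: Drug T 35.6% vs Drug Q 22.2%; Drug Q is lower overall.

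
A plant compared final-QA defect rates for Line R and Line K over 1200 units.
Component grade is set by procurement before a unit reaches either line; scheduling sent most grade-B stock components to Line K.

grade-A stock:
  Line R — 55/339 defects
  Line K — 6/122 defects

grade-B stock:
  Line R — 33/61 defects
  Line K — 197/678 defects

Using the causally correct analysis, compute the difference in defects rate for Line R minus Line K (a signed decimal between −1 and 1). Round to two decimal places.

Line K is lower inside every component grade stratum but Line R is lower in aggregate. Whether to stratify depends on how component grade relates to the line.
Since component grade is a pre-existing factor (not a product of the line) and it affects the outcome on its own, it is a confounder. The stratified rates, not the pooled rate, identify the causal effect.
Adjusting over the population distribution of component grade: 0.384·(0.162−0.049) + 0.616·(0.541−0.291) = +0.198.

+0.20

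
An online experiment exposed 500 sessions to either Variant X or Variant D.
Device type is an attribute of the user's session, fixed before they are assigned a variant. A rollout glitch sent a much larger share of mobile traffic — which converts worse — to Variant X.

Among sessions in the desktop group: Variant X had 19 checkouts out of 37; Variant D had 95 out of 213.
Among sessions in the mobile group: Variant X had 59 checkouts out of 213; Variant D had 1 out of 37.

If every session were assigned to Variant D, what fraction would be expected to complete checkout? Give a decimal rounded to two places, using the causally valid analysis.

The device type-specific comparison favours Variant X throughout, but the pooled figures favour Variant D. The question is whether to condition on device type.
Device type satisfies the back-door criterion: it is not a descendant of the variant, and it blocks the spurious path from variant to outcome. Adjusting for it (i.e., using the within-device type rates) gives the causal effect.
Standardising Variant D to the population device type mix: 0.500·95/213 + 0.500·1/37 = 0.237.

0.24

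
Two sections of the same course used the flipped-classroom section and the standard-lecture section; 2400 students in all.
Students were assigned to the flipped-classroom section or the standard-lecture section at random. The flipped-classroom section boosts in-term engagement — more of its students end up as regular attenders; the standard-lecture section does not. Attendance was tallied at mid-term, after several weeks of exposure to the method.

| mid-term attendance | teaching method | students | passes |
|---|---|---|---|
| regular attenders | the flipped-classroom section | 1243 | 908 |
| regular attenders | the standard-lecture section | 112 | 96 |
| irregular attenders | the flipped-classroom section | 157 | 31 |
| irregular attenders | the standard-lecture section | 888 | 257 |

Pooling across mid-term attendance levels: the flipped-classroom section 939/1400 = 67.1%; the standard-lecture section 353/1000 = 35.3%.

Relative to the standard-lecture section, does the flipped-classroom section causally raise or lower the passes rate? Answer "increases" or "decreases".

the standard-lecture section is higher inside every mid-term attendance stratum but the flipped-classroom section is higher in aggregate. Whether to stratify depends on how mid-term attendance relates to the teaching method.
Stratifying would compare teaching methods among students the teaching methods themselves sorted into mid-term attendance groups — a form of selection on an intermediate. The unconditioned pooled rates give the total causal effect.
Pooled: the flipped-classroom section 67.1% vs the standard-lecture section 35.3%; the flipped-classroom section is higher overall.

increases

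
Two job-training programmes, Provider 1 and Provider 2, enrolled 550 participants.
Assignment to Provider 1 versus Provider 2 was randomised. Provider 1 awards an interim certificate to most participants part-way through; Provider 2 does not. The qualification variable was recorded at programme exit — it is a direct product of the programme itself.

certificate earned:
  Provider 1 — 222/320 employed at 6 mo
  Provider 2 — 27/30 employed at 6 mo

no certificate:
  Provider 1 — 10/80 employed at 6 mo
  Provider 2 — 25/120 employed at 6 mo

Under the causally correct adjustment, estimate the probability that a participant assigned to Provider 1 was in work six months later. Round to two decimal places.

0.58

Within every qualification attained during the programme level Provider 2 has the higher rate, yet pooled Provider 1 does — Simpson's reversal.
Because the programme influences qualification attained during the programme, qualification attained during the programme is a post-treatment mediator, not a confounder. Stratifying on it would bias the estimate; the causal effect is the crude pooled difference.
So P(outcome | do(Provider 1)) is just the pooled rate for Provider 1: 232/400 = 0.580.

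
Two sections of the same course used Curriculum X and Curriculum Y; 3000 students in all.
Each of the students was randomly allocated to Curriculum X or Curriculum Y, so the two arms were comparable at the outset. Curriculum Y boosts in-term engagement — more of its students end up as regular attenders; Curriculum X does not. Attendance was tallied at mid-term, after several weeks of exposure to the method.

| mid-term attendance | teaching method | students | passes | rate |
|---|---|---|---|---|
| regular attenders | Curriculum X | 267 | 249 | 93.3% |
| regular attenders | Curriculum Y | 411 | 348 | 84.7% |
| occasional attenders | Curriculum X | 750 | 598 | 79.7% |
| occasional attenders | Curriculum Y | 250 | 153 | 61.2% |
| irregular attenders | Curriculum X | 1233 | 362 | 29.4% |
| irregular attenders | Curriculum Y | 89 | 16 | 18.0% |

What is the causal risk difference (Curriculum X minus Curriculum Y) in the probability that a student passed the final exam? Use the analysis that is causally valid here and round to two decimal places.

-0.15

The mid-term attendance-specific comparison favours Curriculum X throughout, but the pooled figures favour Curriculum Y. The question is whether to condition on mid-term attendance.
Mid-term attendance is downstream of the teaching method. One should not condition on a consequence of treatment, so the overall rates are the right comparison.
The causal difference is the pooled difference: 0.537 − 0.689 = -0.152.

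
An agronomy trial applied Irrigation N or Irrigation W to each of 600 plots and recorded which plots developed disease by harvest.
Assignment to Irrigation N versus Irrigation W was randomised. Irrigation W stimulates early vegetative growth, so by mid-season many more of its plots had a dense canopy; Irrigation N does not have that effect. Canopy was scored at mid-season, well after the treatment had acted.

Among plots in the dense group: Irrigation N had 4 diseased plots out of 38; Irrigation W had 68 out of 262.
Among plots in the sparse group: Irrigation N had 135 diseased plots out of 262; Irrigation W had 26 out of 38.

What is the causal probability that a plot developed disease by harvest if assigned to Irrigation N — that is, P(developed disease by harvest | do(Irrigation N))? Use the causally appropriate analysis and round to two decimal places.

0.46

Irrigation N is lower inside every mid-season canopy stratum but Irrigation W is lower in aggregate. Whether to stratify depends on how mid-season canopy relates to the irrigation.
The distribution of mid-season canopy is itself part of what the irrigation does — it is an intermediate outcome. Holding it fixed would remove that part of the effect; the total effect is the pooled difference.
So P(outcome | do(Irrigation N)) is just the pooled rate for Irrigation N: 139/300 = 0.463.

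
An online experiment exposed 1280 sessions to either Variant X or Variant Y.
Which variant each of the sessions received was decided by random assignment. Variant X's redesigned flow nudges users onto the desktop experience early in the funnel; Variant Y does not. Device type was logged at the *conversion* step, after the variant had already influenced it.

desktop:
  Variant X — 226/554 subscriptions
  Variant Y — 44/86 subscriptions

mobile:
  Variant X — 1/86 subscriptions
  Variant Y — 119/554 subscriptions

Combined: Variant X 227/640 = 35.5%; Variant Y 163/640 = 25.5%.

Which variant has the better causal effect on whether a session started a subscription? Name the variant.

Because the variant influences device type, device type is a post-treatment mediator, not a confounder. Stratifying on it would bias the estimate; the causal effect is the crude pooled difference.
Pooled: Variant X 35.5% vs Variant Y 25.5%; Variant X is higher overall.

Variant X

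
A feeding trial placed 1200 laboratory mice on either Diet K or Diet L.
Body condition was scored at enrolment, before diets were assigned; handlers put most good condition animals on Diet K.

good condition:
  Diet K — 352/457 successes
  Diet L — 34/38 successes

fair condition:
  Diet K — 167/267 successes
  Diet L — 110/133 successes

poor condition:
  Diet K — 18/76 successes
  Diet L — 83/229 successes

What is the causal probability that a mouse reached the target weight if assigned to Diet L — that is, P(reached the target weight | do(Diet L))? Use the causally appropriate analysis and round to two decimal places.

0.74

Since starting body condition is a pre-existing factor (not a product of the diet) and it affects the outcome on its own, it is a confounder. The stratified rates, not the pooled rate, identify the causal effect.
Standardising Diet L to the population starting body condition mix: 0.412·34/38 + 0.333·110/133 + 0.254·83/229 = 0.737.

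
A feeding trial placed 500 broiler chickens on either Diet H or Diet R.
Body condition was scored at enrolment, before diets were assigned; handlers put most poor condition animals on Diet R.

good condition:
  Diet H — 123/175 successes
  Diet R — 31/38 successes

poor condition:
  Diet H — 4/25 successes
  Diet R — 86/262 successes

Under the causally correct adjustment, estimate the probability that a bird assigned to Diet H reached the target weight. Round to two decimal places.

0.39

Starting body condition differs across diets for reasons unrelated to any effect of the diet itself, and it separately predicts the outcome — a classic confounder. We must compare within starting body condition levels.
Standardising Diet H to the population starting body condition mix: 0.426·123/175 + 0.574·4/25 = 0.391.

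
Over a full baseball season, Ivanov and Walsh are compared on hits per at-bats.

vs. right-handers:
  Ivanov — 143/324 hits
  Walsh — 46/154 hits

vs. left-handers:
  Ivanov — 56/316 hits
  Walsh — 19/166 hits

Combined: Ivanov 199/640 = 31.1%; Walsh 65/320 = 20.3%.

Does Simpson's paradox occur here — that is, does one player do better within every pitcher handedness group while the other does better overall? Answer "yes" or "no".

Within each pitcher handedness level (vs. right-handers 44.1% vs 29.9%; vs. left-handers 17.7% vs 11.4%), Ivanov has the higher rate every time. Pooled: 31.1% vs 20.3% — Ivanov has the higher rate overall. They agree.

no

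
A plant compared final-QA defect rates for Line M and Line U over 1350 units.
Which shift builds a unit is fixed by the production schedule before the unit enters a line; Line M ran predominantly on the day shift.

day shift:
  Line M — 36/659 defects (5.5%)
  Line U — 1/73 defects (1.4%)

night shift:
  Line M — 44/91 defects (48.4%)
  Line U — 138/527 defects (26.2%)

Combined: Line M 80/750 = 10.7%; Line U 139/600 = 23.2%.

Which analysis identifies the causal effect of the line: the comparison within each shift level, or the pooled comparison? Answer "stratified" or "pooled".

Shift differs across lines for reasons unrelated to any effect of the line itself, and it separately predicts the outcome — a classic confounder. We must compare within shift levels.
Within each level — day shift: 5.5% vs 1.4%; night shift: 48.4% vs 26.2% — Line U is lower every time.

stratified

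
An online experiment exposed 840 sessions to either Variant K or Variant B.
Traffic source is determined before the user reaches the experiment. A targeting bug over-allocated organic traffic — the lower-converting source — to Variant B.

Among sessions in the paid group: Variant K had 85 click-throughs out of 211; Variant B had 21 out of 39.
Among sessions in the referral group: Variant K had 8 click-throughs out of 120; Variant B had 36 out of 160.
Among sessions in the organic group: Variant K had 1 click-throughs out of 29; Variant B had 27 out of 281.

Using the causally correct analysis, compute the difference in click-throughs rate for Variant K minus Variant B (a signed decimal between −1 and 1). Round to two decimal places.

-0.12

Traffic source differs across variants for reasons unrelated to any effect of the variant itself, and it separately predicts the outcome — a classic confounder. We must compare within traffic source levels.
Adjusting over the population distribution of traffic source: 0.298·(0.403−0.538) + 0.333·(0.067−0.225) + 0.369·(0.034−0.096) = -0.116.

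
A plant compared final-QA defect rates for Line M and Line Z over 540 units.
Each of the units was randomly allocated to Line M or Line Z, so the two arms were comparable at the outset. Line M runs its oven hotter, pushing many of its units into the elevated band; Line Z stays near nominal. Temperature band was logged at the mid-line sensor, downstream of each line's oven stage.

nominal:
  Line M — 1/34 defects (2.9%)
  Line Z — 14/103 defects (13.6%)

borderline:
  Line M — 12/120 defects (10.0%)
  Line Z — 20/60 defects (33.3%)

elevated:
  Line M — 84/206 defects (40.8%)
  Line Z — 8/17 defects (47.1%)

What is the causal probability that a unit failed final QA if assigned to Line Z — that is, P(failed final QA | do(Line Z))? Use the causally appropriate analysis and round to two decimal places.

0.23

Because the line influences in-process temperature band, in-process temperature band is a post-treatment mediator, not a confounder. Stratifying on it would bias the estimate; the causal effect is the crude pooled difference.
So P(outcome | do(Line Z)) is just the pooled rate for Line Z: 42/180 = 0.233.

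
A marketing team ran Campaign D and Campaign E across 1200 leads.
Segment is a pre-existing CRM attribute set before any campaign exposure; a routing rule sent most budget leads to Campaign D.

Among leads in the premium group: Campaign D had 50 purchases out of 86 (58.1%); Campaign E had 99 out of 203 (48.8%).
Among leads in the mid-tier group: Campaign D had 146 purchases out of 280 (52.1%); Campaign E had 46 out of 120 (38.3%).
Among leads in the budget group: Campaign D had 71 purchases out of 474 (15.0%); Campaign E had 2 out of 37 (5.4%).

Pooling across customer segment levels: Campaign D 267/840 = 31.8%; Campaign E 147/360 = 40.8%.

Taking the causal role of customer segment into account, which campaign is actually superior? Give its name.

Campaign D

Customer segment satisfies the back-door criterion: it is not a descendant of the campaign, and it blocks the spurious path from campaign to outcome. Adjusting for it (i.e., using the within-customer segment rates) gives the causal effect.
Within each level — premium: 58.1% vs 48.8%; mid-tier: 52.1% vs 38.3%; budget: 15.0% vs 5.4% — Campaign D is higher every time.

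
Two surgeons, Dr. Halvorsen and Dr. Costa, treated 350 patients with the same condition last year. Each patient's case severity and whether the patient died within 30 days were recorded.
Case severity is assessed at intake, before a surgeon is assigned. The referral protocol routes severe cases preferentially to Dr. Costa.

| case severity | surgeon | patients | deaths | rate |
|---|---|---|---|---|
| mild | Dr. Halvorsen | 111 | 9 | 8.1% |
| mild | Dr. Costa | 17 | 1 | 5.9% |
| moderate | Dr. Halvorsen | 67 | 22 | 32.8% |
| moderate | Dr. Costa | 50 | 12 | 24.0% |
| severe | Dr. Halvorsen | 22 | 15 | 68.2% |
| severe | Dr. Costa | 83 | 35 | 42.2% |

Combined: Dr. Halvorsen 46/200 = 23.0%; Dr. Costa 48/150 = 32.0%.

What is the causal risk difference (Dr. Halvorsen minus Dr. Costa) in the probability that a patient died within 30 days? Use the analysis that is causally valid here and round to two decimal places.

+0.12

Since case severity is a pre-existing factor (not a product of the surgeon) and it affects the outcome on its own, it is a confounder. The stratified rates, not the pooled rate, identify the causal effect.
Adjusting over the population distribution of case severity: 0.366·(0.081−0.059) + 0.334·(0.328−0.240) + 0.300·(0.682−0.422) = +0.116.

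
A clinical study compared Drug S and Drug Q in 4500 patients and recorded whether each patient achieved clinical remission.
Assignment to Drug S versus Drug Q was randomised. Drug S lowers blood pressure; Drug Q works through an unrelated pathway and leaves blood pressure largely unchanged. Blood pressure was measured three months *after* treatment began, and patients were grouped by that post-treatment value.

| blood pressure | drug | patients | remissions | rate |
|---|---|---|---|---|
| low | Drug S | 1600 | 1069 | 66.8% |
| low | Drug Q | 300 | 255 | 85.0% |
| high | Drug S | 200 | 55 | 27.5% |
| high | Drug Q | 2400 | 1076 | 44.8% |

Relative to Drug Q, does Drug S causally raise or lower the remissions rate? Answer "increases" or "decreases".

increases

The stratified and pooled comparisons disagree (Drug Q wins within each blood pressure; Drug S wins overall), so the answer turns on the causal role of blood pressure.
The distribution of blood pressure is itself part of what the drug does — it is an intermediate outcome. Holding it fixed would remove that part of the effect; the total effect is the pooled difference.
Pooled: Drug S 62.4% vs Drug Q 49.3%; Drug S is higher overall.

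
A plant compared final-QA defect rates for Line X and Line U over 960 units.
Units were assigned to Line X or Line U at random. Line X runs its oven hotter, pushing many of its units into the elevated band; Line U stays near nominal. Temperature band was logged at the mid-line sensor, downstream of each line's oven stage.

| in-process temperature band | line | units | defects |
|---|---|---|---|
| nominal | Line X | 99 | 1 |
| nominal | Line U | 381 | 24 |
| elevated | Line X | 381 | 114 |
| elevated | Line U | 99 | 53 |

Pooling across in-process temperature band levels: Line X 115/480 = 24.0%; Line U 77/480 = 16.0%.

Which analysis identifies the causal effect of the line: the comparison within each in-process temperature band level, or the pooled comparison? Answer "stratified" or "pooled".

pooled

In-process temperature band is downstream of the line. One should not condition on a consequence of treatment, so the overall rates are the right comparison.
Pooled: Line X 24.0% vs Line U 16.0%; Line U is lower overall.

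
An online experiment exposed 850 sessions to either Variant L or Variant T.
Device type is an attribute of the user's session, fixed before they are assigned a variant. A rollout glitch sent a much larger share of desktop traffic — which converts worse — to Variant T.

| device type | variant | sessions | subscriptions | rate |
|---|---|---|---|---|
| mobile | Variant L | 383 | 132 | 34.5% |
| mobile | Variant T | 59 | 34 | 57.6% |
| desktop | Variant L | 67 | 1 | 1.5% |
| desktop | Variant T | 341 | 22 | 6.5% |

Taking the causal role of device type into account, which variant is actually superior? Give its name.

The stratified and pooled comparisons disagree (Variant T wins within each device type; Variant L wins overall), so the answer turns on the causal role of device type.
Nothing the variant does changes device type; the imbalance is an allocation artefact. With device type also predicting the outcome, the pooled figure is confounded, and the within-stratum comparison is the causal one.
Within each level — mobile: 34.5% vs 57.6%; desktop: 1.5% vs 6.5% — Variant T is higher every time.

Variant T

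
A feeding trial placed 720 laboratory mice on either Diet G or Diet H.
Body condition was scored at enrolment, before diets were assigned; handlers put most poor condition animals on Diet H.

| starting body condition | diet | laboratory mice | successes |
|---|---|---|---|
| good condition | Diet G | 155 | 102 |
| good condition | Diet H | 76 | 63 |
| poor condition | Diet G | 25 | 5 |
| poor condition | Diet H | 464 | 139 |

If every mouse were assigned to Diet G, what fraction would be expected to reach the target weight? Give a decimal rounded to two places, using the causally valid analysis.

0.35

Since starting body condition is a pre-existing factor (not a product of the diet) and it affects the outcome on its own, it is a confounder. The stratified rates, not the pooled rate, identify the causal effect.
Standardising Diet G to the population starting body condition mix: 0.321·102/155 + 0.679·5/25 = 0.347.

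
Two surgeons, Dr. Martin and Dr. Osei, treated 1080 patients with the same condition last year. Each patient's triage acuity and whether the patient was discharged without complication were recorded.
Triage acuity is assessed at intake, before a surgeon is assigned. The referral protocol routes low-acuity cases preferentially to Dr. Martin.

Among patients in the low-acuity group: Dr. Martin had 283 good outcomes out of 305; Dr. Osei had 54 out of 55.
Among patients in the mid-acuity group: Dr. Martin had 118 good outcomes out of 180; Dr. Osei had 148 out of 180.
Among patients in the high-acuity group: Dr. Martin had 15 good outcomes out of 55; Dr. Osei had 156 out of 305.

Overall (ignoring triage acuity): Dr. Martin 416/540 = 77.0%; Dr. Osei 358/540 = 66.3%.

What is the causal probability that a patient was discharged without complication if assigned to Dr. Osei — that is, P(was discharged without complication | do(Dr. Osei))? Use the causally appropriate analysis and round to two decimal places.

0.77

Triage acuity is set before the surgeon has any effect — it is not caused by the surgeon — and it independently drives the outcome. That makes it a confounder, so the causal comparison is within triage acuity levels.
Standardising Dr. Osei to the population triage acuity mix: 0.333·54/55 + 0.333·148/180 + 0.333·156/305 = 0.772.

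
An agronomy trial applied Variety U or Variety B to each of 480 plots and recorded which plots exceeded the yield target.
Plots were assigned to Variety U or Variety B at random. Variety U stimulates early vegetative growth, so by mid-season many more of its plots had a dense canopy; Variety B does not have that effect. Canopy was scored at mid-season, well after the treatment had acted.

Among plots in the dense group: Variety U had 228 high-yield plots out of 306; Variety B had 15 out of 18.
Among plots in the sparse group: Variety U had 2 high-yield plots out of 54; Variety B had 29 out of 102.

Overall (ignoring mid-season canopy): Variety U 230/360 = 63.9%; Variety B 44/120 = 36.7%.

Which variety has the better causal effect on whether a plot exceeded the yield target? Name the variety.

Variety U

Because the variety influences mid-season canopy, mid-season canopy is a post-treatment mediator, not a confounder. Stratifying on it would bias the estimate; the causal effect is the crude pooled difference.
Pooled: Variety U 63.9% vs Variety B 36.7%; Variety U is higher overall.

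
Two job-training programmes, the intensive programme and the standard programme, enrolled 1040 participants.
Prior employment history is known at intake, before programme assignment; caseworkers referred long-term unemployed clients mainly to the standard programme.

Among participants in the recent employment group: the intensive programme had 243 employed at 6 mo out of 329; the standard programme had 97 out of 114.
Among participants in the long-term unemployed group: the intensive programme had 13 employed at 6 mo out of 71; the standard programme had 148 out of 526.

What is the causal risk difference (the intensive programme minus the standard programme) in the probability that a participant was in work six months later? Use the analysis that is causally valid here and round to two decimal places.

-0.10

the standard programme is higher inside every prior employment history stratum but the intensive programme is higher in aggregate. Whether to stratify depends on how prior employment history relates to the programme.
The imbalance in prior employment history arose from how participants were allocated, not from anything the programme did; and prior employment history independently affects the outcome. The pooled gap is confounded — condition on prior employment history.
Adjusting over the population distribution of prior employment history: 0.426·(0.739−0.851) + 0.574·(0.183−0.281) = -0.104.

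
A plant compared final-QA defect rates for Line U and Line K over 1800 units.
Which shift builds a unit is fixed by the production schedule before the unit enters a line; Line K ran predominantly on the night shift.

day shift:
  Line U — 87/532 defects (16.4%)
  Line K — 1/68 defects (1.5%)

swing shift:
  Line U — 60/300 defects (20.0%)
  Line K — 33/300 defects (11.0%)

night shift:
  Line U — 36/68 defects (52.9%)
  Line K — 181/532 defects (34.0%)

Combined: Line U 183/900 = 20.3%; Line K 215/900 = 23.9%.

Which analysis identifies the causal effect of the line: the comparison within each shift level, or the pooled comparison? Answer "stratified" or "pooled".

stratified

Within every shift level Line K has the lower rate, yet pooled Line U does — Simpson's reversal.
Shift differs across lines for reasons unrelated to any effect of the line itself, and it separately predicts the outcome — a classic confounder. We must compare within shift levels.
Within each level — day shift: 16.4% vs 1.5%; swing shift: 20.0% vs 11.0%; night shift: 52.9% vs 34.0% — Line K is lower every time.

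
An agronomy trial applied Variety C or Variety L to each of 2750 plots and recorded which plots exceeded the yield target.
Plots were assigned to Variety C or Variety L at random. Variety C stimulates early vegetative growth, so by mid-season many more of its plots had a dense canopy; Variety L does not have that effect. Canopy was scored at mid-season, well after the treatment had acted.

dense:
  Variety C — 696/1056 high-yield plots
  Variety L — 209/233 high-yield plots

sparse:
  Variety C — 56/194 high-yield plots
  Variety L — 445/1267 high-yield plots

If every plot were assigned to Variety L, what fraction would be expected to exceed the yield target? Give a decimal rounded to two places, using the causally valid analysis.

Mid-season canopy is downstream of the variety. One should not condition on a consequence of treatment, so the overall rates are the right comparison.
So P(outcome | do(Variety L)) is just the pooled rate for Variety L: 654/1500 = 0.436.

0.44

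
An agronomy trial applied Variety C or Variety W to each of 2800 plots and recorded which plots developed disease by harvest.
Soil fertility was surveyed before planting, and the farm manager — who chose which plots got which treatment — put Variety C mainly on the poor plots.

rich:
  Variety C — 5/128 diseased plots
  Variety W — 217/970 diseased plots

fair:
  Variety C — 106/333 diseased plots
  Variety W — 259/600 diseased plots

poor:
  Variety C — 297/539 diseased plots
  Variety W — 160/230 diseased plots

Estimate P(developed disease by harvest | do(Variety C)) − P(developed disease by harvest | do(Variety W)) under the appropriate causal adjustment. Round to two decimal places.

-0.15

Nothing the variety does changes soil fertility; the imbalance is an allocation artefact. With soil fertility also predicting the outcome, the pooled figure is confounded, and the within-stratum comparison is the causal one.
Adjusting over the population distribution of soil fertility: 0.392·(0.039−0.224) + 0.333·(0.318−0.432) + 0.275·(0.551−0.696) = -0.150.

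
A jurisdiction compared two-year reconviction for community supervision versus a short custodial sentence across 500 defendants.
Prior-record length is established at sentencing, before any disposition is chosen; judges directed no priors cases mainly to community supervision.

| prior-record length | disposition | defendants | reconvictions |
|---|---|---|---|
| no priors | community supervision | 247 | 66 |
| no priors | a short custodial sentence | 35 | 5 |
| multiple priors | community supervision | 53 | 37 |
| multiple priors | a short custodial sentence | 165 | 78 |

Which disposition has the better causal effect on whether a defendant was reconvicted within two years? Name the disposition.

Here prior-record length is a common cause — it drives both which disposition a case falls under and the outcome. The crude comparison mixes populations; the stratum-specific rates are the causally relevant ones.
Within each level — no priors: 26.7% vs 14.3%; multiple priors: 69.8% vs 47.3% — a short custodial sentence is lower every time.

a short custodial sentence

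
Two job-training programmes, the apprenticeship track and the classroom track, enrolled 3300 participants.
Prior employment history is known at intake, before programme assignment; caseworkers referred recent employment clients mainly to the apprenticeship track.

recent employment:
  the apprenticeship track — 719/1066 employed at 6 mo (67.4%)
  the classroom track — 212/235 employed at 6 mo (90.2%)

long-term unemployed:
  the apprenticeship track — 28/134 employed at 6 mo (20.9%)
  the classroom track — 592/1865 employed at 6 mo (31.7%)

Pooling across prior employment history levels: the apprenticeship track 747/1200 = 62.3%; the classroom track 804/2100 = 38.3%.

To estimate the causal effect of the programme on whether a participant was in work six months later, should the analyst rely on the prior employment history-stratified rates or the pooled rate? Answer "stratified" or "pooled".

The stratified and pooled comparisons disagree (the classroom track wins within each prior employment history; the apprenticeship track wins overall), so the answer turns on the causal role of prior employment history.
The imbalance in prior employment history arose from how participants were allocated, not from anything the programme did; and prior employment history independently affects the outcome. The pooled gap is confounded — condition on prior employment history.
Within each level — recent employment: 67.4% vs 90.2%; long-term unemployed: 20.9% vs 31.7% — the classroom track is higher every time.

stratified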